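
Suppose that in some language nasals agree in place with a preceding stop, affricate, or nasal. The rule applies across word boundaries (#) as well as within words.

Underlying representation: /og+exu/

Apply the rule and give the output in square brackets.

no segment meets the rule's conditions; no change.

[og+exu]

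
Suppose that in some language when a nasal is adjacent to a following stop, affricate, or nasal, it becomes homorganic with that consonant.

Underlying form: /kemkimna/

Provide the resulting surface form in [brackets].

[keŋkinna]

/m/ before /k/ (velar) → [ŋ]
/m/ before /n/ (alveolar) → [n]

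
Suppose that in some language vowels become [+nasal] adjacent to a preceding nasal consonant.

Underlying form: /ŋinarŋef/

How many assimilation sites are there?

/i/ after nasal /ŋ/ → [ĩ]
/a/ after nasal /n/ → [ã]
/e/ after nasal /ŋ/ → [ẽ]
3 segments change.

3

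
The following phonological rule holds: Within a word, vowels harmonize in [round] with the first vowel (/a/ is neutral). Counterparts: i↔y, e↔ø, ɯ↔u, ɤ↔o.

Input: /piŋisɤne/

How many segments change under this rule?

No segment meets the rule's conditions.

0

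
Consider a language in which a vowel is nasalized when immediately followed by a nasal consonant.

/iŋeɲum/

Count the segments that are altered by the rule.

/i/ before nasal /ŋ/ → [ĩ]
/e/ before nasal /ɲ/ → [ẽ]
/u/ before nasal /m/ → [ũ]
3 segments change.

3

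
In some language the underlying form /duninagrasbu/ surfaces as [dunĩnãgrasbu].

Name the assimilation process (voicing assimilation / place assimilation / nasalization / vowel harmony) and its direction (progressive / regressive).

nasalization, progressive

/i/→[ĩ] /a/→[ã].
Each target copies a feature from the preceding segment, so the direction is progressive.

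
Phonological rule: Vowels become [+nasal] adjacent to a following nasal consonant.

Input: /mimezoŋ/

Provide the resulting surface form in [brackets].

/i/ before nasal /m/ → [ĩ]
/o/ before nasal /ŋ/ → [õ]

[mĩmezõŋ]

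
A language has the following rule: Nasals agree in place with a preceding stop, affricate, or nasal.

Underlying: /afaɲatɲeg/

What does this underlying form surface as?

[afaɲatneg]

/ɲ/ after /t/ (alveolar) → [n]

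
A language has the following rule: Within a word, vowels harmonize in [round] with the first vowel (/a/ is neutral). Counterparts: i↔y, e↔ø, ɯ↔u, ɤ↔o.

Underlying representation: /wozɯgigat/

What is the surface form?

/ɯ/ harmonizes with /o/ ([+round]) → [u]
/i/ harmonizes with /o/ ([+round]) → [y]

[wozugygat]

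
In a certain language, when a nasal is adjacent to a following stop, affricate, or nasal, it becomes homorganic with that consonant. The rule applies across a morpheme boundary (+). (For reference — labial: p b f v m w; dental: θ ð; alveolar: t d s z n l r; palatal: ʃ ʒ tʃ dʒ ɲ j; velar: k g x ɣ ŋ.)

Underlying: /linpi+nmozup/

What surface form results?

[limpi+mmozup]

/n/ before /p/ (labial) → [m]
/n/ before /m/ (labial) → [m]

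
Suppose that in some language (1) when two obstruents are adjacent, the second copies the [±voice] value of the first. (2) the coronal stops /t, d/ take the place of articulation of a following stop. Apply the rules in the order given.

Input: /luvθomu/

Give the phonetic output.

Rule 1: /θ/ after /v/ (voiced) → [ð]
After rule 1: luvðomu
Rule 2: no segment meets the rule's conditions; no change.

[luvðomu]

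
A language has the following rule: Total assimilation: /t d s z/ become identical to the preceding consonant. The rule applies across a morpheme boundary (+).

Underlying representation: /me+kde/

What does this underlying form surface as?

/d/ after /k/ → [k] (total assimilation)

[me+kke]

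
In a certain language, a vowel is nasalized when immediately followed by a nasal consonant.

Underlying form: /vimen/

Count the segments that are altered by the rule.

/i/ before nasal /m/ → [ĩ]
/e/ before nasal /n/ → [ẽ]
2 segments change.

2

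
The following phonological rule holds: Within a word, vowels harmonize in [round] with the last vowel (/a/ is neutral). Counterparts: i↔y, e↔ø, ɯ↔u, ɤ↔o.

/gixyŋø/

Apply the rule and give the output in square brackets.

[gyxyŋø]

/i/ harmonizes with /ø/ ([+round]) → [y]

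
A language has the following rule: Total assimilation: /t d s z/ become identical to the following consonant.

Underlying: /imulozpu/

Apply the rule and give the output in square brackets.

/z/ before /p/ → [p] (total assimilation)

[imuloppu]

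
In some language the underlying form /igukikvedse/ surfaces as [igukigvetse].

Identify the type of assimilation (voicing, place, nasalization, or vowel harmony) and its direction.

voicing assimilation, regressive

/k/→[g] /d/→[t].
Each target copies a feature from the following segment, so the direction is regressive.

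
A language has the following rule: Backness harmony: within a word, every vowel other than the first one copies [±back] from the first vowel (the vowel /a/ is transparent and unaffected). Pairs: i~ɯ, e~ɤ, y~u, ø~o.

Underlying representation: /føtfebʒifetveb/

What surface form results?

no segment meets the rule's conditions; no change.

[føtfebʒifetveb]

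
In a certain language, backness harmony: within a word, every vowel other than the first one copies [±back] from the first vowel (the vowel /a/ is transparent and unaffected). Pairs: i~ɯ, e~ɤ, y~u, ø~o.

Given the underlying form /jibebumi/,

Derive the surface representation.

/u/ harmonizes with /i/ ([-back]) → [y]

[jibebymi]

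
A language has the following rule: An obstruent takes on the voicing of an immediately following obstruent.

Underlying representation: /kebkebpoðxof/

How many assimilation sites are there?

3

/b/ before /k/ (voiceless) → [p]
/b/ before /p/ (voiceless) → [p]
/ð/ before /x/ (voiceless) → [θ]
3 segments change.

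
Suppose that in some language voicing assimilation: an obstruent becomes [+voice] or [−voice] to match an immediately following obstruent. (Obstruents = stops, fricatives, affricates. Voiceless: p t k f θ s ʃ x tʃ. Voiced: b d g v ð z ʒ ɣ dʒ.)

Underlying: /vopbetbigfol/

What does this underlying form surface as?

/p/ before /b/ (voiced) → [b]
/t/ before /b/ (voiced) → [d]
/g/ before /f/ (voiceless) → [k]

[vobbedbikfol]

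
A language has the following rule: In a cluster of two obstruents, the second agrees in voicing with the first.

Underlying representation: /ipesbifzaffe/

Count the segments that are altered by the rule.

/b/ after /s/ (voiceless) → [p]
/z/ after /f/ (voiceless) → [s]
2 segments change.

2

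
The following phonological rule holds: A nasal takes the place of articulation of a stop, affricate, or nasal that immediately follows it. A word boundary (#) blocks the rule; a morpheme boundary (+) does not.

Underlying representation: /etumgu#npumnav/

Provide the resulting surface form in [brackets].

[etuŋgu#mpunnav]

/m/ before /g/ (velar) → [ŋ]
/n/ before /p/ (labial) → [m]
/m/ before /n/ (alveolar) → [n]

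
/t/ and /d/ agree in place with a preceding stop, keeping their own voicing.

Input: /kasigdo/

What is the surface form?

[kasiggo]

/d/ after /g/ (velar) → [g]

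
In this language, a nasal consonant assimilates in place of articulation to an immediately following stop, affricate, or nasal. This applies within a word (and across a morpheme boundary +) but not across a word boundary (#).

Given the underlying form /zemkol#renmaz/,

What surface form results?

[zeŋkol#remmaz]

/m/ before /k/ (velar) → [ŋ]
/n/ before /m/ (labial) → [m]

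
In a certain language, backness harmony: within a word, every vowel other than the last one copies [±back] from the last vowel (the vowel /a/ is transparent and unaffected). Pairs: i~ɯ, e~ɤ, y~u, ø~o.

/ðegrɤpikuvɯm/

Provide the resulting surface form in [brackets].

[ðɤgrɤpɯkuvɯm]

/e/ harmonizes with /ɯ/ ([+back]) → [ɤ]
/i/ harmonizes with /ɯ/ ([+back]) → [ɯ]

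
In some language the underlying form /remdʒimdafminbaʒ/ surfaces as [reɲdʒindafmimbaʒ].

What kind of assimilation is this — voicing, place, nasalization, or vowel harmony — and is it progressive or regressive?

place assimilation, regressive

/m/→[ɲ] /m/→[n] /n/→[m].
Each target copies a feature from the following segment, so the direction is regressive.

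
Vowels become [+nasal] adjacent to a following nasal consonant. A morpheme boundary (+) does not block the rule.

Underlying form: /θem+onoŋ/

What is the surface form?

/e/ before nasal /m/ → [ẽ]
/o/ before nasal /n/ → [õ]
/o/ before nasal /ŋ/ → [õ]

[θẽm+õnõŋ]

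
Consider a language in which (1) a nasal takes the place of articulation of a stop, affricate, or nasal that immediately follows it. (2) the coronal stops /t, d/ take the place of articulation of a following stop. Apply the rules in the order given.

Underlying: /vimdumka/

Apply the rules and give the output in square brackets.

[vinduŋka]

Rule 1: /m/ before /d/ (alveolar) → [n]
Rule 1: /m/ before /k/ (velar) → [ŋ]
After rule 1: vinduŋka
Rule 2: no segment meets the rule's conditions; no change.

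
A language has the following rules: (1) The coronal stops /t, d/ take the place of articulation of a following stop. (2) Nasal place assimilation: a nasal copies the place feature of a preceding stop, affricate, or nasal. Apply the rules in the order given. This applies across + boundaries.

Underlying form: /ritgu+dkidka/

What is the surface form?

[rikgu+gkigka]

Rule 1: /t/ before /g/ (velar) → [k]
Rule 1: /d/ before /k/ (velar) → [g]
Rule 1: /d/ before /k/ (velar) → [g]
After rule 1: rikgu+gkigka
Rule 2: no segment meets the rule's conditions; no change.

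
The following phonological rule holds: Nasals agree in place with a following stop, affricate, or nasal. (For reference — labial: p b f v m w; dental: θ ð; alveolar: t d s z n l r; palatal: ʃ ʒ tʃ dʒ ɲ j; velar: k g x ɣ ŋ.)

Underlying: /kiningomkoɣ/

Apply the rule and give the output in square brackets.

[kiniŋgoŋkoɣ]

/n/ before /g/ (velar) → [ŋ]
/m/ before /k/ (velar) → [ŋ]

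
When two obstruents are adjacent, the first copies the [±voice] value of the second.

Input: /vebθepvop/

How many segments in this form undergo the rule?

2

/b/ before /θ/ (voiceless) → [p]
/p/ before /v/ (voiced) → [b]
2 segments change.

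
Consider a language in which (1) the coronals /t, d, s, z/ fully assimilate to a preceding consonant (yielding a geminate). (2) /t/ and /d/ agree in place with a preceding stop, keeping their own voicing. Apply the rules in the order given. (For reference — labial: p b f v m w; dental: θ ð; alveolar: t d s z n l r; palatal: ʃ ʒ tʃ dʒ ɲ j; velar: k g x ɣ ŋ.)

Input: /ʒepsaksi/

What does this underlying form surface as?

Rule 1: /s/ after /p/ → [p] (total assimilation)
Rule 1: /s/ after /k/ → [k] (total assimilation)
After rule 1: ʒeppakki
Rule 2: no segment meets the rule's conditions; no change.

[ʒeppakki]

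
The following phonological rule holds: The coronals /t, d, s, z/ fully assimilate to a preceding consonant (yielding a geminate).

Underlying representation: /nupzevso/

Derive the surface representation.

[nuppevvo]

/z/ after /p/ → [p] (total assimilation)
/s/ after /v/ → [v] (total assimilation)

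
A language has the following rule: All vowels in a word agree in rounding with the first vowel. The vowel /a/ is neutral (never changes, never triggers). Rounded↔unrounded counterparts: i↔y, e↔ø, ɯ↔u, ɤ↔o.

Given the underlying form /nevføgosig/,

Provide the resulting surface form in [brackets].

[nevfegɤsig]

/ø/ harmonizes with /e/ ([-round]) → [e]
/o/ harmonizes with /e/ ([-round]) → [ɤ]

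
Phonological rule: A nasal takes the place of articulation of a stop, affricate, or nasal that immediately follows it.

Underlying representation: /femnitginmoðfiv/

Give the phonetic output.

[fennitgimmoðfiv]

/m/ before /n/ (alveolar) → [n]
/n/ before /m/ (labial) → [m]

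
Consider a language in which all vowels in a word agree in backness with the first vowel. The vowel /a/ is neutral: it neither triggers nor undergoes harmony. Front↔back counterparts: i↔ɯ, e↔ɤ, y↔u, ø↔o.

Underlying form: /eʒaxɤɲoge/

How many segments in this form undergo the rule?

2

/ɤ/ harmonizes with /e/ ([-back]) → [e]
/o/ harmonizes with /e/ ([-back]) → [ø]
2 segments change.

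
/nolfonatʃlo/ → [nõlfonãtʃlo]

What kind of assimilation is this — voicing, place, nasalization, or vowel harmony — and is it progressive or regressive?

/o/→[õ] /a/→[ã].
Each target copies a feature from the preceding segment, so the direction is progressive.

nasalization, progressive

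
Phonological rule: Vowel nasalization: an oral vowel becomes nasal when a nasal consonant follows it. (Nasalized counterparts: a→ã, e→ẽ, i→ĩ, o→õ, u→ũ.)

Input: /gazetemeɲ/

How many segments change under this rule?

/e/ before nasal /m/ → [ẽ]
/e/ before nasal /ɲ/ → [ẽ]
2 segments change.

2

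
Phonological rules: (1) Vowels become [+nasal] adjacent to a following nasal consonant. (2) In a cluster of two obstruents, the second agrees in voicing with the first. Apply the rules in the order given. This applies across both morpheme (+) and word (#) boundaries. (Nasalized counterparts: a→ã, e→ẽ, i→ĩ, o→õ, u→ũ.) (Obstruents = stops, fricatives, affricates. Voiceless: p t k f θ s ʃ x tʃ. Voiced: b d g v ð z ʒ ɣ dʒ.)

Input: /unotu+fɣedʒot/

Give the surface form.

[ũnotu+fxedʒot]

Rule 1: /u/ before nasal /n/ → [ũ]
After rule 1: ũnotu+fɣedʒot
Rule 2: /ɣ/ after /f/ (voiceless) → [x]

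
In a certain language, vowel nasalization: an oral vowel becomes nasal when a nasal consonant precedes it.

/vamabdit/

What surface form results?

[vamãbdit]

/a/ after nasal /m/ → [ã]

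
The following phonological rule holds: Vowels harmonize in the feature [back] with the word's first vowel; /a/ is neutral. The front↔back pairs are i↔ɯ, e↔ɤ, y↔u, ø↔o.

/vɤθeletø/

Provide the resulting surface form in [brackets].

/e/ harmonizes with /ɤ/ ([+back]) → [ɤ]
/e/ harmonizes with /ɤ/ ([+back]) → [ɤ]
/ø/ harmonizes with /ɤ/ ([+back]) → [o]

[vɤθɤlɤto]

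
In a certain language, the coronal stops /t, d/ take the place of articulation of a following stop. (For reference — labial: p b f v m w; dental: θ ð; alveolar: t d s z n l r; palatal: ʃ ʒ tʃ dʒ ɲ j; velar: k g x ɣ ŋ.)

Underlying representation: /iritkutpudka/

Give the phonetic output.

[irikkuppugka]

/t/ before /k/ (velar) → [k]
/t/ before /p/ (labial) → [p]
/d/ before /k/ (velar) → [g]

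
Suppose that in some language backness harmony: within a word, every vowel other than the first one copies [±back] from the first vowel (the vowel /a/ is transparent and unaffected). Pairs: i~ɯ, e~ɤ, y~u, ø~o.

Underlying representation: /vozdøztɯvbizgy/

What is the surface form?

[vozdoztɯvbɯzgu]

/ø/ harmonizes with /o/ ([+back]) → [o]
/i/ harmonizes with /o/ ([+back]) → [ɯ]
/y/ harmonizes with /o/ ([+back]) → [u]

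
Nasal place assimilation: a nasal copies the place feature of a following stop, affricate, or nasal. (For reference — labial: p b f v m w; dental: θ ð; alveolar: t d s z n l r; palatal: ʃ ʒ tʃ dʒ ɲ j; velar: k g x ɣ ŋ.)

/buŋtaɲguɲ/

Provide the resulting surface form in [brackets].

/ŋ/ before /t/ (alveolar) → [n]
/ɲ/ before /g/ (velar) → [ŋ]

[buntaŋguɲ]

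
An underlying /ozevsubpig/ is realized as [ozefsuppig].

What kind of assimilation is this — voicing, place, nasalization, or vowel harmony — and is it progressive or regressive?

/v/→[f] /b/→[p].
Each target copies a feature from the following segment, so the direction is regressive.

voicing assimilation, regressive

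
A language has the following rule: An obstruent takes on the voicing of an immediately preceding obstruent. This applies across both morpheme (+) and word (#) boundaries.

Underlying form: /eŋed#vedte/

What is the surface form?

[eŋed#vedde]

/t/ after /d/ (voiced) → [d]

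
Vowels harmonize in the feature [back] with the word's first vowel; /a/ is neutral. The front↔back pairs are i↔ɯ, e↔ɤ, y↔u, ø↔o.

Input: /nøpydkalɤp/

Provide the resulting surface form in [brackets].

[nøpydkalep]

/ɤ/ harmonizes with /ø/ ([-back]) → [e]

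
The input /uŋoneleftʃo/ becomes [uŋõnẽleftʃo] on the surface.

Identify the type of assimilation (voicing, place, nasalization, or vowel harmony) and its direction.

nasalization, progressive

/o/→[õ] /e/→[ẽ].
Each target copies a feature from the preceding segment, so the direction is progressive.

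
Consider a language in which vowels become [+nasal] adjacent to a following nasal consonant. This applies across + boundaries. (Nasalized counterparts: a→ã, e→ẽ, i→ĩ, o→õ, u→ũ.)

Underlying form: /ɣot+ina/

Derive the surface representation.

/i/ before nasal /n/ → [ĩ]

[ɣot+ĩna]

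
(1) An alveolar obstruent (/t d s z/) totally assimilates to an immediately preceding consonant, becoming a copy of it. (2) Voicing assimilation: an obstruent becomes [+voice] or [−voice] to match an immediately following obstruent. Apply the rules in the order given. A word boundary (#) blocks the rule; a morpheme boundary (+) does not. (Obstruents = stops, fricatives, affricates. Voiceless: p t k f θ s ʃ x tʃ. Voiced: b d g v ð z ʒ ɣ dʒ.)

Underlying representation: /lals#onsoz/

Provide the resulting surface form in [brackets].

[lall#onnoz]

Rule 1: /s/ after /l/ → [l] (total assimilation)
Rule 1: /s/ after /n/ → [n] (total assimilation)
After rule 1: lall#onnoz
Rule 2: no segment meets the rule's conditions; no change.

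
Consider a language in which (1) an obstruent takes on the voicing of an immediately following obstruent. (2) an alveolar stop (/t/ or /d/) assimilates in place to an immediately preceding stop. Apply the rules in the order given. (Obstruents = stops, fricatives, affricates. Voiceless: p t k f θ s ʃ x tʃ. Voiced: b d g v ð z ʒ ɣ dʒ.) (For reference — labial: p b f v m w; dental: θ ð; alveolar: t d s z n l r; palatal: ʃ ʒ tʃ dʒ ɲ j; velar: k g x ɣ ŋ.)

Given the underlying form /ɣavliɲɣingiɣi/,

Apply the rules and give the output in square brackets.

[ɣavliɲɣingiɣi]

Rule 1: no segment meets the rule's conditions; no change.
After rule 1: ɣavliɲɣingiɣi
Rule 2: no segment meets the rule's conditions; no change.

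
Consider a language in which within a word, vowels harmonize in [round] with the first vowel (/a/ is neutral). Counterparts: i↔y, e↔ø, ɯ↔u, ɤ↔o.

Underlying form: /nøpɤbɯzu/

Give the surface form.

[nøpobuzu]

/ɤ/ harmonizes with /ø/ ([+round]) → [o]
/ɯ/ harmonizes with /ø/ ([+round]) → [u]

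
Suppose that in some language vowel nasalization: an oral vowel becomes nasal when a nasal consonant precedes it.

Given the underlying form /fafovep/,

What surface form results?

[fafovep]

no segment meets the rule's conditions; no change.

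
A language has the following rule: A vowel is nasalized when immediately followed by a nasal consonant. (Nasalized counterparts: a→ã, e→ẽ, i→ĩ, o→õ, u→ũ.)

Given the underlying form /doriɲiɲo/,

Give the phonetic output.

/i/ before nasal /ɲ/ → [ĩ]
/i/ before nasal /ɲ/ → [ĩ]

[dorĩɲĩɲo]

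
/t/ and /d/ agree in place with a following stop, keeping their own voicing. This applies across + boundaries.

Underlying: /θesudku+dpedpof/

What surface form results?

[θesugku+bpebpof]

/d/ before /k/ (velar) → [g]
/d/ before /p/ (labial) → [b]
/d/ before /p/ (labial) → [b]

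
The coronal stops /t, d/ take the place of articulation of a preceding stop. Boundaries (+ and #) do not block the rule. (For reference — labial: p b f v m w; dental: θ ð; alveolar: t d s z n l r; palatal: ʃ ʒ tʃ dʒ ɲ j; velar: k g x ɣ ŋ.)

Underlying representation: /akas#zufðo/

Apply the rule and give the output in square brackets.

[akas#zufðo]

no segment meets the rule's conditions; no change.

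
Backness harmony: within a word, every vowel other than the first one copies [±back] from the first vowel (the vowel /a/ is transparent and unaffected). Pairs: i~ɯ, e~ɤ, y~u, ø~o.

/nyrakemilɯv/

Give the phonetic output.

[nyrakemiliv]

/ɯ/ harmonizes with /y/ ([-back]) → [i]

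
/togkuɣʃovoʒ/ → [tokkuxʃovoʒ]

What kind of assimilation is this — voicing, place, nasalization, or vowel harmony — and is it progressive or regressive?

voicing assimilation, regressive

/g/→[k] /ɣ/→[x].
Each target copies a feature from the following segment, so the direction is regressive.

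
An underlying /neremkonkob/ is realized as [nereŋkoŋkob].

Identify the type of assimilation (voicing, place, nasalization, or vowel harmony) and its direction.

place assimilation, regressive

/m/→[ŋ] /n/→[ŋ].
Each target copies a feature from the following segment, so the direction is regressive.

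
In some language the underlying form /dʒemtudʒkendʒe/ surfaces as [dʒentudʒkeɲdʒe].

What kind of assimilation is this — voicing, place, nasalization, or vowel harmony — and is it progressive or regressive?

place assimilation, regressive

/m/→[n] /n/→[ɲ].
Each target copies a feature from the following segment, so the direction is regressive.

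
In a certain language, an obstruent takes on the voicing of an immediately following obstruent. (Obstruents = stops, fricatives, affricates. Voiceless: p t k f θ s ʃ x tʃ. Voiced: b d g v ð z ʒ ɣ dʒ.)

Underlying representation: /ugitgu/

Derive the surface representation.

/t/ before /g/ (voiced) → [d]

[ugidgu]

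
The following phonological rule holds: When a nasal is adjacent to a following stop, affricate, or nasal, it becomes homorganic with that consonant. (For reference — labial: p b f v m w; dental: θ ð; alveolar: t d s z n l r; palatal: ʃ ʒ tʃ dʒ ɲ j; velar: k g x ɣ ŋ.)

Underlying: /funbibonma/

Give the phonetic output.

[fumbibomma]

/n/ before /b/ (labial) → [m]
/n/ before /m/ (labial) → [m]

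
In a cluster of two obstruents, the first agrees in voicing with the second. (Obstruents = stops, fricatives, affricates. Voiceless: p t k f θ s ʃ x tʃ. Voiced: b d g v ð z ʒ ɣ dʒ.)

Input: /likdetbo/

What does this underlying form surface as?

/k/ before /d/ (voiced) → [g]
/t/ before /b/ (voiced) → [d]

[ligdedbo]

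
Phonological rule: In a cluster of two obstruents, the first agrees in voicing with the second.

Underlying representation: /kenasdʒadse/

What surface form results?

/s/ before /dʒ/ (voiced) → [z]
/d/ before /s/ (voiceless) → [t]

[kenazdʒatse]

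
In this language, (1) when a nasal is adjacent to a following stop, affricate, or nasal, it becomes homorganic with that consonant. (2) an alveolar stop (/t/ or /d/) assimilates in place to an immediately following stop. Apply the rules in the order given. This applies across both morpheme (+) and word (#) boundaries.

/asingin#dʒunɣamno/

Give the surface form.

[asiŋgiɲ#dʒunɣanno]

Rule 1: /n/ before /g/ (velar) → [ŋ]
Rule 1: /n/ before /dʒ/ (palatal) → [ɲ]
Rule 1: /m/ before /n/ (alveolar) → [n]
After rule 1: asiŋgiɲ#dʒunɣanno
Rule 2: no segment meets the rule's conditions; no change.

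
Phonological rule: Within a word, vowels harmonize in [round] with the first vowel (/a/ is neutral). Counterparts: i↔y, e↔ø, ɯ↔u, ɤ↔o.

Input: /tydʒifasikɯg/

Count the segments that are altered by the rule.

/i/ harmonizes with /y/ ([+round]) → [y]
/i/ harmonizes with /y/ ([+round]) → [y]
/ɯ/ harmonizes with /y/ ([+round]) → [u]
3 segments change.

3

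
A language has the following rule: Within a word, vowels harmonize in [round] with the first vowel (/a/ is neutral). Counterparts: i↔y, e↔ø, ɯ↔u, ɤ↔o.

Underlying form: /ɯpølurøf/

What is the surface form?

/ø/ harmonizes with /ɯ/ ([-round]) → [e]
/u/ harmonizes with /ɯ/ ([-round]) → [ɯ]
/ø/ harmonizes with /ɯ/ ([-round]) → [e]

[ɯpelɯref]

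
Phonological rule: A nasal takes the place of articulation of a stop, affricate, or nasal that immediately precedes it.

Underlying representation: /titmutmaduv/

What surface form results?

/m/ after /t/ (alveolar) → [n]
/m/ after /t/ (alveolar) → [n]

[titnutnaduv]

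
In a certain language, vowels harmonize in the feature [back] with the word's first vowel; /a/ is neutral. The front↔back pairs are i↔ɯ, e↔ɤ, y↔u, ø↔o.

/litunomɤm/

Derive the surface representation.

/u/ harmonizes with /i/ ([-back]) → [y]
/o/ harmonizes with /i/ ([-back]) → [ø]
/ɤ/ harmonizes with /i/ ([-back]) → [e]

[litynømem]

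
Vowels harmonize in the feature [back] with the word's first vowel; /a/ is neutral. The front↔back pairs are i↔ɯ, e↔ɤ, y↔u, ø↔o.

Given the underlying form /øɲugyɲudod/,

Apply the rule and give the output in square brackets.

/u/ harmonizes with /ø/ ([-back]) → [y]
/u/ harmonizes with /ø/ ([-back]) → [y]
/o/ harmonizes with /ø/ ([-back]) → [ø]

[øɲygyɲydød]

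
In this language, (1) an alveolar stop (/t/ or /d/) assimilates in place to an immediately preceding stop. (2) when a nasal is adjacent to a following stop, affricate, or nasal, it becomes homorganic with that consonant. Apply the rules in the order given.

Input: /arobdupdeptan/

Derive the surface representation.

Rule 1: /d/ after /b/ (labial) → [b]
Rule 1: /d/ after /p/ (labial) → [b]
Rule 1: /t/ after /p/ (labial) → [p]
After rule 1: arobbupbeppan
Rule 2: no segment meets the rule's conditions; no change.

[arobbupbeppan]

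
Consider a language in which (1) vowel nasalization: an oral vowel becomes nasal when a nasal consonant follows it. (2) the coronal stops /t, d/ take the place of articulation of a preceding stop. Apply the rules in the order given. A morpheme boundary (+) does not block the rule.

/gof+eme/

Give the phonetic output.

[gof+ẽme]

Rule 1: /e/ before nasal /m/ → [ẽ]
After rule 1: gof+ẽme
Rule 2: no segment meets the rule's conditions; no change.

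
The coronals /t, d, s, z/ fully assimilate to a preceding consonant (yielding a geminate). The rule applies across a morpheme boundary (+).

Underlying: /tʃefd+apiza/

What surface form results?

/d/ after /f/ → [f] (total assimilation)

[tʃeff+apiza]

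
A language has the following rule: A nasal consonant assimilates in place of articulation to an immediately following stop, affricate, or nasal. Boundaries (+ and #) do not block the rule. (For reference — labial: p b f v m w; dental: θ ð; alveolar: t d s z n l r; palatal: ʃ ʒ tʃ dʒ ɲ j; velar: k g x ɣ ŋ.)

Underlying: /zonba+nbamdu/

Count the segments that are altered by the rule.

/n/ before /b/ (labial) → [m]
/n/ before /b/ (labial) → [m]
/m/ before /d/ (alveolar) → [n]
3 segments change.

3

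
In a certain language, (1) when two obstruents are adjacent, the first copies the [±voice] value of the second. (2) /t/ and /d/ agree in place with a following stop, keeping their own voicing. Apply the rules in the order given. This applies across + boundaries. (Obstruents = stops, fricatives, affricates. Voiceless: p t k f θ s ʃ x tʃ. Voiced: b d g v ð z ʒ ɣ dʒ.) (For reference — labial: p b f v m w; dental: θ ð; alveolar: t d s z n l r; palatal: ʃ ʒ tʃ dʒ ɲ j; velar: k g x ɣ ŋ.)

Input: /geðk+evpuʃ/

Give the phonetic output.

Rule 1: /ð/ before /k/ (voiceless) → [θ]
Rule 1: /v/ before /p/ (voiceless) → [f]
After rule 1: geθk+efpuʃ
Rule 2: no segment meets the rule's conditions; no change.

[geθk+efpuʃ]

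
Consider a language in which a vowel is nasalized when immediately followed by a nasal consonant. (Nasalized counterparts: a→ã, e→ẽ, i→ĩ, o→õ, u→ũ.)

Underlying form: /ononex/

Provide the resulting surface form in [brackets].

[õnõnex]

/o/ before nasal /n/ → [õ]
/o/ before nasal /n/ → [õ]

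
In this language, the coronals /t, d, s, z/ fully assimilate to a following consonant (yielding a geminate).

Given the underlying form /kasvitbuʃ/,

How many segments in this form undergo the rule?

2

/s/ before /v/ → [v] (total assimilation)
/t/ before /b/ → [b] (total assimilation)
2 segments change.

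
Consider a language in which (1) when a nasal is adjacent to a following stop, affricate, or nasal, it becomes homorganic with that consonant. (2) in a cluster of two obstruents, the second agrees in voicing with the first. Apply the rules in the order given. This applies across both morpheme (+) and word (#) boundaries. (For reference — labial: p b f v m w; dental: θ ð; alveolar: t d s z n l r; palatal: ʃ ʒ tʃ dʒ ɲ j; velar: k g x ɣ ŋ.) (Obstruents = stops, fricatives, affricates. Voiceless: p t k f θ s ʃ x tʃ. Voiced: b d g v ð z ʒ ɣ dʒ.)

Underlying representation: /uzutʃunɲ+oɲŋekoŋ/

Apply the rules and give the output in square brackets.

Rule 1: /n/ before /ɲ/ (palatal) → [ɲ]
Rule 1: /ɲ/ before /ŋ/ (velar) → [ŋ]
After rule 1: uzutʃuɲɲ+oŋŋekoŋ
Rule 2: no segment meets the rule's conditions; no change.

[uzutʃuɲɲ+oŋŋekoŋ]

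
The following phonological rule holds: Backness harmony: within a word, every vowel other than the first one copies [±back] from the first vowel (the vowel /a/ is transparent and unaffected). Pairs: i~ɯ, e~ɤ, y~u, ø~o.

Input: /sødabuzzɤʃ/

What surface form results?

/u/ harmonizes with /ø/ ([-back]) → [y]
/ɤ/ harmonizes with /ø/ ([-back]) → [e]

[sødabyzzeʃ]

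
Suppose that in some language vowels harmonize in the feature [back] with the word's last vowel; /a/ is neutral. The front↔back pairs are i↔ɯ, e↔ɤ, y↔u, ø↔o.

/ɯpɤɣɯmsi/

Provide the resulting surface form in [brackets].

[ipeɣimsi]

/ɯ/ harmonizes with /i/ ([-back]) → [i]
/ɤ/ harmonizes with /i/ ([-back]) → [e]
/ɯ/ harmonizes with /i/ ([-back]) → [i]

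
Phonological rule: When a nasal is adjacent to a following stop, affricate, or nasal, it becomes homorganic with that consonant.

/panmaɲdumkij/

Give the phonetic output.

[pammanduŋkij]

/n/ before /m/ (labial) → [m]
/ɲ/ before /d/ (alveolar) → [n]
/m/ before /k/ (velar) → [ŋ]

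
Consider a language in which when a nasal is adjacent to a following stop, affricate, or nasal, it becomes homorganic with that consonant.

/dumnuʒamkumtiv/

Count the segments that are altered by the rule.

3

/m/ before /n/ (alveolar) → [n]
/m/ before /k/ (velar) → [ŋ]
/m/ before /t/ (alveolar) → [n]
3 segments change.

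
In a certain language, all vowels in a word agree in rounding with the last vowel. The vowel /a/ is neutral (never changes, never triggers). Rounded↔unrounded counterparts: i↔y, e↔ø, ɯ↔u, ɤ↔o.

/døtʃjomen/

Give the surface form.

[detʃjɤmen]

/ø/ harmonizes with /e/ ([-round]) → [e]
/o/ harmonizes with /e/ ([-round]) → [ɤ]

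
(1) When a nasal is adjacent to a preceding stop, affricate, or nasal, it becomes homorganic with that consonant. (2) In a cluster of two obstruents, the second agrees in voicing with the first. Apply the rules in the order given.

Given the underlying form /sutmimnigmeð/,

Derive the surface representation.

[sutnimmigŋeð]

Rule 1: /m/ after /t/ (alveolar) → [n]
Rule 1: /n/ after /m/ (labial) → [m]
Rule 1: /m/ after /g/ (velar) → [ŋ]
After rule 1: sutnimmigŋeð
Rule 2: no segment meets the rule's conditions; no change.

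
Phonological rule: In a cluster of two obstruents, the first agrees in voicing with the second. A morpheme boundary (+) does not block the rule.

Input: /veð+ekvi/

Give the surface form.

[veð+egvi]

/k/ before /v/ (voiced) → [g]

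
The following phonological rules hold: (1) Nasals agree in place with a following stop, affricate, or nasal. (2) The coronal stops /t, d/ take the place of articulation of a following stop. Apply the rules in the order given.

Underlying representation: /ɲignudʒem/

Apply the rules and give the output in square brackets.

[ɲignudʒem]

Rule 1: no segment meets the rule's conditions; no change.
After rule 1: ɲignudʒem
Rule 2: no segment meets the rule's conditions; no change.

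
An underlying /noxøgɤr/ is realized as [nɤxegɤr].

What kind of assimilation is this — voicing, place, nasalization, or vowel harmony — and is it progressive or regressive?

/o/→[ɤ] /ø/→[e].
Vowels agree with the last vowel, so the harmony is regressive.

vowel harmony, regressive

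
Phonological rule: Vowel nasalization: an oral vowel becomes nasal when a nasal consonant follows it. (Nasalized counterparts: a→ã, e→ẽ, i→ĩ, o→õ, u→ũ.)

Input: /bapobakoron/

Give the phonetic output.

/o/ before nasal /n/ → [õ]

[bapobakorõn]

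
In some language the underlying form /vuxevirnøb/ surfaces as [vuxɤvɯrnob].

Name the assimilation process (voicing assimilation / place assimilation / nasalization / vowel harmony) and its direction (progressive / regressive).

/e/→[ɤ] /i/→[ɯ] /ø/→[o].
Vowels agree with the first vowel, so the harmony is progressive.

vowel harmony, progressive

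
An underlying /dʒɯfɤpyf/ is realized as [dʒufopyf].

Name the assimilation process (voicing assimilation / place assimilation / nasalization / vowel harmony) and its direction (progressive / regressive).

vowel harmony, regressive

/ɯ/→[u] /ɤ/→[o].
Vowels agree with the last vowel, so the harmony is regressive.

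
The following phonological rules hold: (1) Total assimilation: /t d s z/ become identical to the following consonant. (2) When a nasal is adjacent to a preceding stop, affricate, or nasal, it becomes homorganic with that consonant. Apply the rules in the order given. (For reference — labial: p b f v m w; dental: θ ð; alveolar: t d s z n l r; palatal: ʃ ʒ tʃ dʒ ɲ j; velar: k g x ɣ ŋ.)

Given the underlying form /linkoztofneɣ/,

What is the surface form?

Rule 1: /z/ before /t/ → [t] (total assimilation)
After rule 1: linkottofneɣ
Rule 2: no segment meets the rule's conditions; no change.

[linkottofneɣ]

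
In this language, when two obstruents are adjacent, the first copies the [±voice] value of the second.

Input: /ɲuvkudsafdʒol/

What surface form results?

[ɲufkutsavdʒol]

/v/ before /k/ (voiceless) → [f]
/d/ before /s/ (voiceless) → [t]
/f/ before /dʒ/ (voiced) → [v]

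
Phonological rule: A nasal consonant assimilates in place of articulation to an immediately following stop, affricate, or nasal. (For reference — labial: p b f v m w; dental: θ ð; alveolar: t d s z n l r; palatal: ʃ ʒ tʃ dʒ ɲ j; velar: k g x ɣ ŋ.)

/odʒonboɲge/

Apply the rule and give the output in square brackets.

[odʒomboŋge]

/n/ before /b/ (labial) → [m]
/ɲ/ before /g/ (velar) → [ŋ]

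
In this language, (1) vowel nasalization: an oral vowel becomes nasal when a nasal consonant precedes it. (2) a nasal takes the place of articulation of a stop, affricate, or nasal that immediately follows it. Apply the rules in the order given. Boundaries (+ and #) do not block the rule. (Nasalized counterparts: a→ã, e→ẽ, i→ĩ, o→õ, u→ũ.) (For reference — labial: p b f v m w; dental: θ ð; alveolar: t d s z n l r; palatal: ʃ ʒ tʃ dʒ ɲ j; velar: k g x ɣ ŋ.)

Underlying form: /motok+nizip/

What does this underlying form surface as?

Rule 1: /o/ after nasal /m/ → [õ]
Rule 1: /i/ after nasal /n/ → [ĩ]
After rule 1: mõtok+nĩzip
Rule 2: no segment meets the rule's conditions; no change.

[mõtok+nĩzip]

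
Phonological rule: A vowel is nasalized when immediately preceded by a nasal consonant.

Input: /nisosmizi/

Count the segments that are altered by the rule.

/i/ after nasal /n/ → [ĩ]
/i/ after nasal /m/ → [ĩ]
2 segments change.

2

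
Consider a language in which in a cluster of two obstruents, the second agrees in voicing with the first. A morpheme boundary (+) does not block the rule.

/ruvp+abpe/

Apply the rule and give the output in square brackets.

[ruvb+abbe]

/p/ after /v/ (voiced) → [b]
/p/ after /b/ (voiced) → [b]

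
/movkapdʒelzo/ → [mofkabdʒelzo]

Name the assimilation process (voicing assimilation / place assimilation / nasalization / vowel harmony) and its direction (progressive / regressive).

/v/→[f] /p/→[b].
Each target copies a feature from the following segment, so the direction is regressive.

voicing assimilation, regressive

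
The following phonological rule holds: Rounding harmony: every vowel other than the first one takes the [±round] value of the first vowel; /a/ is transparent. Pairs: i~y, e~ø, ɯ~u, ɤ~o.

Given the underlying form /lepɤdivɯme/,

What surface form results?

[lepɤdivɯme]

no segment meets the rule's conditions; no change.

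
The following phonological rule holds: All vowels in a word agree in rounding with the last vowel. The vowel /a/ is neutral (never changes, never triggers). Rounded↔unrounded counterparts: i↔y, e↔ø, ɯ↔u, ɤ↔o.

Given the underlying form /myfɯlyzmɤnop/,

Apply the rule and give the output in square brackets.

/ɯ/ harmonizes with /o/ ([+round]) → [u]
/ɤ/ harmonizes with /o/ ([+round]) → [o]

[myfulyzmonop]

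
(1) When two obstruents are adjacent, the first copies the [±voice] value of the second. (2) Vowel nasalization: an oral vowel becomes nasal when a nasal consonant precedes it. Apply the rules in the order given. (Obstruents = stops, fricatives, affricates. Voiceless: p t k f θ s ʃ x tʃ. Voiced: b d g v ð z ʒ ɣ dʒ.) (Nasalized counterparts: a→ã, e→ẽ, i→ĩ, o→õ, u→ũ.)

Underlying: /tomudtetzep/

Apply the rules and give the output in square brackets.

[tomũttedzep]

Rule 1: /d/ before /t/ (voiceless) → [t]
Rule 1: /t/ before /z/ (voiced) → [d]
After rule 1: tomuttedzep
Rule 2: /u/ after nasal /m/ → [ũ]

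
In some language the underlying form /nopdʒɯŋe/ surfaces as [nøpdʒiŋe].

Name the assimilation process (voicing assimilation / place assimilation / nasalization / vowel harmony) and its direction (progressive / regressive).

/o/→[ø] /ɯ/→[i].
Vowels agree with the last vowel, so the harmony is regressive.

vowel harmony, regressive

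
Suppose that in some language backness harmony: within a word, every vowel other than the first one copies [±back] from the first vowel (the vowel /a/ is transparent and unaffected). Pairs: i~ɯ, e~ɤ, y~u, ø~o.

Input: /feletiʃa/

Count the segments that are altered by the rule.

0

No segment meets the rule's conditions.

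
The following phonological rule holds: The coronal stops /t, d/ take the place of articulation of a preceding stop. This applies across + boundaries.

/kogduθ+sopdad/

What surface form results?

[kogguθ+sopbad]

/d/ after /g/ (velar) → [g]
/d/ after /p/ (labial) → [b]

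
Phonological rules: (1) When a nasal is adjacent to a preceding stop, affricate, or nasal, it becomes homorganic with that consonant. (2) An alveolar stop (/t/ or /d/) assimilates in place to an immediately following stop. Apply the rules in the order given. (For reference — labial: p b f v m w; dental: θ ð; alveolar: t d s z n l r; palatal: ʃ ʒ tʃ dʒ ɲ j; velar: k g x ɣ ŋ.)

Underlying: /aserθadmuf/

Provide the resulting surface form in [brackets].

[aserθadnuf]

Rule 1: /m/ after /d/ (alveolar) → [n]
After rule 1: aserθadnuf
Rule 2: no segment meets the rule's conditions; no change.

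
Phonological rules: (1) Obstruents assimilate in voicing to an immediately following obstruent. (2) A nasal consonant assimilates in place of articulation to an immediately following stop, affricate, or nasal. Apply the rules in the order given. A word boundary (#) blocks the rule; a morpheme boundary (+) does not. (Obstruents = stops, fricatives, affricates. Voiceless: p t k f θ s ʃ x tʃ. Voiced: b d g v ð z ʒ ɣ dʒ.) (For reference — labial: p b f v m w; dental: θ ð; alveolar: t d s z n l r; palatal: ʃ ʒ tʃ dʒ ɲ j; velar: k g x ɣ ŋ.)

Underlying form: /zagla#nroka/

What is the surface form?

[zagla#nroka]

Rule 1: no segment meets the rule's conditions; no change.
After rule 1: zagla#nroka
Rule 2: no segment meets the rule's conditions; no change.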